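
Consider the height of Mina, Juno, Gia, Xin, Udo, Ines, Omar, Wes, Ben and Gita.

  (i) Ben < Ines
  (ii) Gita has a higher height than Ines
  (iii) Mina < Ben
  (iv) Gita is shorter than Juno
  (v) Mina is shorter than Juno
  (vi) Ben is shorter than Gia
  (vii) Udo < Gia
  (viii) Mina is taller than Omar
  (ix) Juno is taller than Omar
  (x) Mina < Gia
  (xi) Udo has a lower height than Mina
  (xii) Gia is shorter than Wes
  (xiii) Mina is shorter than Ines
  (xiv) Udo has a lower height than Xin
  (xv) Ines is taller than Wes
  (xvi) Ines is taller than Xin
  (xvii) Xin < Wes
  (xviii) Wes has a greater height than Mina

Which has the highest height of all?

Omar is not greatest since Omar < Juno; Udo is not greatest since Udo < Mina; Mina is not greatest since Mina < Ines; Ben is not greatest since Ben < Ines; Xin is not greatest since Xin < Wes; Gia is not greatest since Gia < Wes; Wes is not greatest since Wes < Ines; Ines is not greatest since Ines < Gita; Gita is not greatest since Gita < Juno.
Only Juno has nothing above it, so Juno is the highest height.

Juno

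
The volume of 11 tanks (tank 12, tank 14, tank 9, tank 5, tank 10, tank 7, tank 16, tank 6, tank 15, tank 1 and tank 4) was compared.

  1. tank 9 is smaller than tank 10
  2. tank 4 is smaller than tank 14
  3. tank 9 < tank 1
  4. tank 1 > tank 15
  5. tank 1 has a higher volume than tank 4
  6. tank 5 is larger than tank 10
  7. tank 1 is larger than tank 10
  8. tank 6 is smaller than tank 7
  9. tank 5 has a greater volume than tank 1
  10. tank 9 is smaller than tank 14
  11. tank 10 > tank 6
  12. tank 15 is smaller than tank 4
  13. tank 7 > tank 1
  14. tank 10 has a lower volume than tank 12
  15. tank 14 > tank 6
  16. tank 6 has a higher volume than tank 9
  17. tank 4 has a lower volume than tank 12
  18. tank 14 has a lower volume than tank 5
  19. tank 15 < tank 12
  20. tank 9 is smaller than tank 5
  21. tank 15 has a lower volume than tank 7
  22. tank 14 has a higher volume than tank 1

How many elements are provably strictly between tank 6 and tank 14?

The relations place tank 6 below tank 14. An element lies strictly between them when it is forced above tank 6 and also forced below tank 14.
Above tank 6: {tank 10, tank 1, tank 12, tank 5, tank 7}. Below tank 14: {tank 15, tank 9, tank 4, tank 10, tank 1}.
Intersection: {tank 10, tank 1} — 2.

2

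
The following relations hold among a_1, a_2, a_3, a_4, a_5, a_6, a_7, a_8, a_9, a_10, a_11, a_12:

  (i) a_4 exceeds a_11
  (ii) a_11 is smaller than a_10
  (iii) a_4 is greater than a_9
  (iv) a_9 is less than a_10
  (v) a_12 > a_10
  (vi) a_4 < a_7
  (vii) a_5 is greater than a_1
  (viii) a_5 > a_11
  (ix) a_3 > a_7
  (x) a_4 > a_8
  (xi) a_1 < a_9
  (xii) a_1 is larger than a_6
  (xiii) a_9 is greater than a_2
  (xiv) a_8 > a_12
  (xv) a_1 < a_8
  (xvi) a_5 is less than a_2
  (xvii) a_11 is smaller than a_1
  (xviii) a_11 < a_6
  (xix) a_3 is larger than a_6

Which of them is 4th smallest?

Chaining the given pairs: a_11 < a_6 < a_1 < a_5 < a_2 < a_9 < a_10 < a_12 < a_8 < a_4 < a_7 < a_3.
Counting 4 from the smallest end gives a_5.

a_5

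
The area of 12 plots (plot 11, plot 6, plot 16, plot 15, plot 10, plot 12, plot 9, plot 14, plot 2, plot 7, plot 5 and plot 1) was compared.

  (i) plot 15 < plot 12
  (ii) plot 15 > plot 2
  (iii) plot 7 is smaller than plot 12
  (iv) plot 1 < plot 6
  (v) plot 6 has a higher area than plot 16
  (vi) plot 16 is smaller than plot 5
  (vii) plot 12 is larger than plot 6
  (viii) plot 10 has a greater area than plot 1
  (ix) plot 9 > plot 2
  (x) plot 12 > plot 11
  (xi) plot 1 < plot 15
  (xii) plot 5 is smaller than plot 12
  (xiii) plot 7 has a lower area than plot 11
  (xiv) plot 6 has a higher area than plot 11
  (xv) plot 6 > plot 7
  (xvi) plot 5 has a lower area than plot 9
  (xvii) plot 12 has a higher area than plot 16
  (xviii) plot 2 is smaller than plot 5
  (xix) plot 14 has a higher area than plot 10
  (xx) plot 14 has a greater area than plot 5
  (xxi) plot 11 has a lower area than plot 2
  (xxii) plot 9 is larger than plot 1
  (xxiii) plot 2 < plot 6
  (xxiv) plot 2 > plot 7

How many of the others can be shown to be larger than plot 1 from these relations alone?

The elements the relations force above plot 1 are plot 15, plot 10, plot 6, plot 14, plot 9, plot 12 — no chain reaches any other.
That is 6.

6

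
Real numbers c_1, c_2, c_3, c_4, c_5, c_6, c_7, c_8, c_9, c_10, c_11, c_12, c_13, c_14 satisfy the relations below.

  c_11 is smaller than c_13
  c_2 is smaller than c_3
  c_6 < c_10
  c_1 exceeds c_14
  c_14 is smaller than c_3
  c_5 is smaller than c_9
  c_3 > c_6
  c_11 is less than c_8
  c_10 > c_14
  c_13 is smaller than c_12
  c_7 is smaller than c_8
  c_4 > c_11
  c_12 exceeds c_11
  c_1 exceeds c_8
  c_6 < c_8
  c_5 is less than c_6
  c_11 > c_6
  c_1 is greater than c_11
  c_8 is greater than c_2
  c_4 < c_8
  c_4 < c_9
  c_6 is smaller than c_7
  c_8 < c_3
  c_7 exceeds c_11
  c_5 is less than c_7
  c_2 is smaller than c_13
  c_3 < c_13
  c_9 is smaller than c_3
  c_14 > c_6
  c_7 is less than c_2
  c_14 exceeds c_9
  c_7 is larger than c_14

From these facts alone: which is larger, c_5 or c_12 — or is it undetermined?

c_5 < c_6 < c_11 < c_4 < c_9 < c_14 < c_7 < c_2 < c_8 < c_3 < c_13 < c_12, by transitivity through c_6, c_11, c_4, c_9, c_14, c_7, c_2, c_8, c_3, c_13.
So c_12 is larger.

c_12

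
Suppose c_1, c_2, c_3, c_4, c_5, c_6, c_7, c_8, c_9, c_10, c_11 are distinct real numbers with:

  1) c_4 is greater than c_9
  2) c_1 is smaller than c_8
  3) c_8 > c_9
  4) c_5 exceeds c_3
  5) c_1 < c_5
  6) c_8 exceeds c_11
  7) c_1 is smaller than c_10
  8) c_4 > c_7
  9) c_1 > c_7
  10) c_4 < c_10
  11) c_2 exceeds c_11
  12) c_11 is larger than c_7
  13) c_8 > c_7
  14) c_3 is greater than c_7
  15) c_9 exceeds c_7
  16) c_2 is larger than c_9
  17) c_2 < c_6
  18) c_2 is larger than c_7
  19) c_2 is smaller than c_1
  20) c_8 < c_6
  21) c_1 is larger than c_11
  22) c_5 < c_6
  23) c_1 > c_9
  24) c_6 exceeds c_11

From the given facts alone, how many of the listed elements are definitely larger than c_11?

6

Directly above c_11: c_2, c_1, c_8, c_6.
One step further: c_5, c_10 (6 so far).
Nothing else is reachable above c_11; 6 in all.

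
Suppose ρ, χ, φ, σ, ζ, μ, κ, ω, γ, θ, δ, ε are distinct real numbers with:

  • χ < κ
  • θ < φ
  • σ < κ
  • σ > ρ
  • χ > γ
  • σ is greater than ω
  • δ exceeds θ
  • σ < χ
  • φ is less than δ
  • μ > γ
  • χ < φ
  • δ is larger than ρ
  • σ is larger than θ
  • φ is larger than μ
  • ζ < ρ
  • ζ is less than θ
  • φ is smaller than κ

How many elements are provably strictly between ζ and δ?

Chaining upward from ζ reaches: θ, ρ, σ, χ, φ, κ.
Chaining downward from δ reaches: γ, μ, ω, θ, ρ, σ, χ, φ.
Strictly between ζ and δ are those in both lists: θ, ρ, σ, χ, φ — 5 elements.

5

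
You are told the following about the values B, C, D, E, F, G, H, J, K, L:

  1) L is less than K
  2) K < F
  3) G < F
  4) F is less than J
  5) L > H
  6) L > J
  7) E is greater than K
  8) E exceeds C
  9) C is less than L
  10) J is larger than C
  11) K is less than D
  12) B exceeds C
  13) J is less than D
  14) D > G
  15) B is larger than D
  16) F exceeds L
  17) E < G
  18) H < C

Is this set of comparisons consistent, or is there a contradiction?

inconsistent

Chaining the given relations yields L < K < E < G < F < J, so L < J. But one relation states J < L. These cannot both hold.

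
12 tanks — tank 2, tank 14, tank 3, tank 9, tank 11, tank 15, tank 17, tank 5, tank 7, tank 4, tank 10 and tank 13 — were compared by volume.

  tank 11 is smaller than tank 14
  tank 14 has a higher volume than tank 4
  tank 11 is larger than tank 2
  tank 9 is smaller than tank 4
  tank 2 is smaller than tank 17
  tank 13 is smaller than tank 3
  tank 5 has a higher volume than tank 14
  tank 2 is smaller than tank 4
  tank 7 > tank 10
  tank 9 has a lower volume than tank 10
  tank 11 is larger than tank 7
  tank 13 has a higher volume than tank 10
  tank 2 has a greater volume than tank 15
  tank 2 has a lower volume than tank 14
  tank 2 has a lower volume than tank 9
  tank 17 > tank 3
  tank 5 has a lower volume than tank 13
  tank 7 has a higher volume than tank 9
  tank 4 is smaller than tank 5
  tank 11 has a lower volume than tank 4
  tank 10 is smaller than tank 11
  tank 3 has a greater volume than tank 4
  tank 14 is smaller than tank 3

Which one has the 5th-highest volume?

tank 14

Piecing the relations together gives one ordering: tank 15 < tank 2 < tank 9 < tank 10 < tank 7 < tank 11 < tank 4 < tank 14 < tank 5 < tank 13 < tank 3 < tank 17.
Counting 5 from the largest end gives tank 14.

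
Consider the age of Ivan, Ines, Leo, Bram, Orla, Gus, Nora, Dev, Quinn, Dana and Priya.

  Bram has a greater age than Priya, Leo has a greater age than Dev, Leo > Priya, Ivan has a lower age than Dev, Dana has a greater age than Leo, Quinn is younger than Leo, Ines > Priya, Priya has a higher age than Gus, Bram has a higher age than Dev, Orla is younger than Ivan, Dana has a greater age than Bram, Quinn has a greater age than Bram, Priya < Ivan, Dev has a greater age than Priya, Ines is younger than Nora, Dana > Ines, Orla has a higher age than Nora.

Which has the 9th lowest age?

Piecing the relations together gives one ordering: Gus < Priya < Ines < Nora < Orla < Ivan < Dev < Bram < Quinn < Leo < Dana.
Counting 9 from the smallest end gives Quinn.

Quinn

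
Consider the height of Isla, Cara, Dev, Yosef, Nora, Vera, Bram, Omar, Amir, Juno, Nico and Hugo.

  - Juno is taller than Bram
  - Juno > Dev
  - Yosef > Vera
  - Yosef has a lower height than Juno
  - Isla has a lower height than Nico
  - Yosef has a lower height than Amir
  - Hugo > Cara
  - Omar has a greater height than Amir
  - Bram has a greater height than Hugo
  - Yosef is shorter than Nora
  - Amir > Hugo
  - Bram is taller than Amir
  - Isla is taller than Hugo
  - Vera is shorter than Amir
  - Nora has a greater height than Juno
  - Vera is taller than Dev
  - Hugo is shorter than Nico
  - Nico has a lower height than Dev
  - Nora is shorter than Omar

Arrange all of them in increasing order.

Cara < Hugo < Isla < Nico < Dev < Vera < Yosef < Amir < Bram < Juno < Nora < Omar

Nothing is placed below Cara, so it is least; from there Cara < Hugo; Hugo < Isla; Isla < Nico; Nico < Dev; Dev < Vera; Vera < Yosef; Yosef < Amir; Amir < Bram; Bram < Juno; Juno < Nora; Nora < Omar, each given directly.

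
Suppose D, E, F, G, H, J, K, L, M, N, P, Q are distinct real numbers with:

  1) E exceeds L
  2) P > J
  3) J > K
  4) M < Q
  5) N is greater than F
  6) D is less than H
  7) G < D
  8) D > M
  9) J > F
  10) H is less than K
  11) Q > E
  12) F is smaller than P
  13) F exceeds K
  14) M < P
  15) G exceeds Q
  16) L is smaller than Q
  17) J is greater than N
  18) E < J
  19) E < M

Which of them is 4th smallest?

Q

The consecutive relations fix a unique order: L < E < M < Q < G < D < H < K < F < N < J < P.
The 4th smallest is Q.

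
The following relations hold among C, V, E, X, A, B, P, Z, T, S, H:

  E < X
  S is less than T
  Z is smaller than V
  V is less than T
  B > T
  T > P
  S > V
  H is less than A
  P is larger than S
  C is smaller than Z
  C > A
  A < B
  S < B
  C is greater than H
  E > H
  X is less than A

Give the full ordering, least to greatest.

Each adjacent pair is fixed by a given relation: H < E; E < X; X < A; A < C; C < Z; Z < V; V < S; S < P; P < T; T < B. Chaining them end to end gives the full order.

H < E < X < A < C < Z < V < S < P < T < B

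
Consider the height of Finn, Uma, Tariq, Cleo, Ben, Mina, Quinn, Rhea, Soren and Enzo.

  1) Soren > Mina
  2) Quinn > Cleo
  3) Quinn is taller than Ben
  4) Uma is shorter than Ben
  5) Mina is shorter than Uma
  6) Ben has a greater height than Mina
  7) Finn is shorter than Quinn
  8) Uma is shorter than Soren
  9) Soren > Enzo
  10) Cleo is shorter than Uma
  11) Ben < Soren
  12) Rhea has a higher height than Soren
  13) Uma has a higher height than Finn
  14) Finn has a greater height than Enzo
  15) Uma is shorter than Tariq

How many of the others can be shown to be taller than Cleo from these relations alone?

6

From Cleo the given relations immediately reach Uma, Quinn.
From those, Ben, Soren, Tariq — 5 in total.
From those, Rhea — 6 in total.
Nothing else is reachable above Cleo; 6 in all.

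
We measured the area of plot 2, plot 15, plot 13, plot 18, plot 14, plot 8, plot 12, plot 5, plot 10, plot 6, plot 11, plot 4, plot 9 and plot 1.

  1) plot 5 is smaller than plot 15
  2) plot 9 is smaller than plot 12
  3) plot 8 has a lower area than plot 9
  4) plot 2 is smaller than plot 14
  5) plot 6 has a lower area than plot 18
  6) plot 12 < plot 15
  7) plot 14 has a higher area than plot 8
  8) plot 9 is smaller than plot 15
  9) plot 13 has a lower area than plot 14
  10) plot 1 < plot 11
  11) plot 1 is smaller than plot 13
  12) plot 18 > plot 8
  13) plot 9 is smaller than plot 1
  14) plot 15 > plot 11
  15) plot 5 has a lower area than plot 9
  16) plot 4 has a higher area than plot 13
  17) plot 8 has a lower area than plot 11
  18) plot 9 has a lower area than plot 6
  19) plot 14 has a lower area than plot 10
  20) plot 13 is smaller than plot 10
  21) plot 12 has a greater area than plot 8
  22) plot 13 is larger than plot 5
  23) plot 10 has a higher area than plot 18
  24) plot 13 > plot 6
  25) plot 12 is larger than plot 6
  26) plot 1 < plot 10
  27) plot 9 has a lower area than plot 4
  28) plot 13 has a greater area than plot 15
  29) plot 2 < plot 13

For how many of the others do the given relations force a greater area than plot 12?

Directly above plot 12: plot 15.
One step further: plot 13 (2 so far).
One step further: plot 14, plot 4, plot 10 (5 so far).
Nothing else is reachable above plot 12; 5 in all.

5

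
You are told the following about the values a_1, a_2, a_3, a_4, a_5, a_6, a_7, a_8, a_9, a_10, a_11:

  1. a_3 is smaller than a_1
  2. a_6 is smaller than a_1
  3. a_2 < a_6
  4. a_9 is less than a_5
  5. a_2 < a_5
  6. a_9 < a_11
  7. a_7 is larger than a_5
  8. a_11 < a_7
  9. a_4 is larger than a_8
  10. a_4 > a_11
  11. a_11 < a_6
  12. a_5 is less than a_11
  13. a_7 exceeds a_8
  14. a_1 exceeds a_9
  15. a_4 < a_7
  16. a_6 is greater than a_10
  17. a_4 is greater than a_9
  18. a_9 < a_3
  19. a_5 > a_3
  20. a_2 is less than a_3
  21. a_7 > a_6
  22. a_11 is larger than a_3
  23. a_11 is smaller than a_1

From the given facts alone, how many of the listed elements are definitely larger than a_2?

From a_2 the given relations immediately reach a_3, a_5, a_6.
From those, a_11, a_1, a_7 — 6 in total.
From those, a_4 — 7 in total.
No other element is forced above a_2 by the given relations, so the count is 7.

7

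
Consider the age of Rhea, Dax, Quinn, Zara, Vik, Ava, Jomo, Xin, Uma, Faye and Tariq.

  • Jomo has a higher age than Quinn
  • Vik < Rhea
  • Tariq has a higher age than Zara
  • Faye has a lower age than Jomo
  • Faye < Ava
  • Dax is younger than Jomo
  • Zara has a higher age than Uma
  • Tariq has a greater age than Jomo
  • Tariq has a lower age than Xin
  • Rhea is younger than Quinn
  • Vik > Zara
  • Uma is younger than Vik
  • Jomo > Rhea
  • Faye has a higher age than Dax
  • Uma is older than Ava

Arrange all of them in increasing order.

Nothing is placed below Dax, so it is least; from there Dax < Faye; Faye < Ava; Ava < Uma; Uma < Zara; Zara < Vik; Vik < Rhea; Rhea < Quinn; Quinn < Jomo; Jomo < Tariq; Tariq < Xin, each given directly.

Dax < Faye < Ava < Uma < Zara < Vik < Rhea < Quinn < Jomo < Tariq < Xin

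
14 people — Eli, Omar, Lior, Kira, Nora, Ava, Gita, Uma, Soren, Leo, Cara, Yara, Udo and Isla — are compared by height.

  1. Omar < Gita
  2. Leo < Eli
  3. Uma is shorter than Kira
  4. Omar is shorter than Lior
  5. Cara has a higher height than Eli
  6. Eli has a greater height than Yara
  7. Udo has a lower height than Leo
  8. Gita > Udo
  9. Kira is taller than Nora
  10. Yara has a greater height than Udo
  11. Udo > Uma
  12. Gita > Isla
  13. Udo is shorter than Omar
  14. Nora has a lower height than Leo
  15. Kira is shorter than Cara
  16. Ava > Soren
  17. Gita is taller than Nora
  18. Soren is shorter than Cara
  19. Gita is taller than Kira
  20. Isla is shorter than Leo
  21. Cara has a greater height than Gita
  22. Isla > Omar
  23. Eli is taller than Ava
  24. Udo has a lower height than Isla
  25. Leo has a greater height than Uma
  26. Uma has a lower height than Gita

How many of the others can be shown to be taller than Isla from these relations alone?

The elements the relations force above Isla are Leo, Gita, Eli, Cara — no chain reaches any other.
That is 4.

4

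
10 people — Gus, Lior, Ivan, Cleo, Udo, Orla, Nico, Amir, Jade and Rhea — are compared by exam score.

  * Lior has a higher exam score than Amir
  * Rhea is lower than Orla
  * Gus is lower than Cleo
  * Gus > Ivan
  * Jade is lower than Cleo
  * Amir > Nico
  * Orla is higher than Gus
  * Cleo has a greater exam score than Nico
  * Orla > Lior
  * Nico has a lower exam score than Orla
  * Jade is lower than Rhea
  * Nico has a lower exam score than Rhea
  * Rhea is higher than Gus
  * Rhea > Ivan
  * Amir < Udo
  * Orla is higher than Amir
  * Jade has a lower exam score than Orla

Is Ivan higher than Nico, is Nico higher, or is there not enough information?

Following every chain through Ivan: above Ivan we get Gus, Rhea, Orla, Cleo.
Nico is not reached, and no chain runs the other way from Nico to Ivan.
So the given relations leave the order of Ivan and Nico undetermined.

undetermined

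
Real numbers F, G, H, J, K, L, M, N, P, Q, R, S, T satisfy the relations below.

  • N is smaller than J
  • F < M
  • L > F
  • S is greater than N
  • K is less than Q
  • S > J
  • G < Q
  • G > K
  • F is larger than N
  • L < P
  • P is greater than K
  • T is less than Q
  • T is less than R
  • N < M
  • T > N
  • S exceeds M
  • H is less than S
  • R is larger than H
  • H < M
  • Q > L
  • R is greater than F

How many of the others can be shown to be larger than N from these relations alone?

Directly above N: F, J, M, T, S.
One step further: L, R, Q (8 so far).
One step further: P (9 so far).
Nothing else is reachable above N; 9 in all.

9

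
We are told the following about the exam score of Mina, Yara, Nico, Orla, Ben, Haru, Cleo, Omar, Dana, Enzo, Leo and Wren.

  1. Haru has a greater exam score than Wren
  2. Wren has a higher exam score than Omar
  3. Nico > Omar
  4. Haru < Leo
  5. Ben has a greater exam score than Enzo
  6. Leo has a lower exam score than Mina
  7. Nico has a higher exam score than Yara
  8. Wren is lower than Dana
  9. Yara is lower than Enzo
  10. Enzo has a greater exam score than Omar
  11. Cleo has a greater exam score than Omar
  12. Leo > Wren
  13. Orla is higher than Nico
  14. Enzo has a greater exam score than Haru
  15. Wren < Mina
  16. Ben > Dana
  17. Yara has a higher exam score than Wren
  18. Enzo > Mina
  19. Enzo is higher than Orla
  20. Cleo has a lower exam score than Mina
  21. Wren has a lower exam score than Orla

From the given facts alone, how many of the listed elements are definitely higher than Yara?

4

Directly above Yara: Nico, Enzo.
One step further: Orla, Ben (4 so far).
Nothing else is reachable above Yara; 4 in all.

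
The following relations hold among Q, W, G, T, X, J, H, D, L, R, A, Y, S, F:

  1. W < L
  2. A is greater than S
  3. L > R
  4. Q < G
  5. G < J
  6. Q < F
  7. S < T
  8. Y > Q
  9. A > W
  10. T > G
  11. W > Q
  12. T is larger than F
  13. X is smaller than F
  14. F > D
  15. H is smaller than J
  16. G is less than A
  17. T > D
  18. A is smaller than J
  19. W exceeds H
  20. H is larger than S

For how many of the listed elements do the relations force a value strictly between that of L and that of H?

Chaining upward from H reaches: W, A, J.
Chaining downward from L reaches: S, R, Q, W.
Strictly between H and L are those in both lists: W — 1 element.

1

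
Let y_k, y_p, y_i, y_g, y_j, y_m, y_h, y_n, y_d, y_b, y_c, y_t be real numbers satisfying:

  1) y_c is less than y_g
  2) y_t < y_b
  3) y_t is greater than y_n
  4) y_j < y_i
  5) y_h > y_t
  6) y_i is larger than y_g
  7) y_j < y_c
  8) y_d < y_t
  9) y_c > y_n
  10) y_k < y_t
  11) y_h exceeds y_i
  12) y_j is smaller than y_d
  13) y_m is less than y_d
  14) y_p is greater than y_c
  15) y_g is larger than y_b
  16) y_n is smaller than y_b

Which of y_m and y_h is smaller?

Link the given pairs in sequence: y_m < y_d; y_d < y_t; y_t < y_b; y_b < y_g; y_g < y_i; y_i < y_h.
Together: y_m < y_d < y_t < y_b < y_g < y_i < y_h.
So y_m < y_h; y_m is the smaller of the two.

y_m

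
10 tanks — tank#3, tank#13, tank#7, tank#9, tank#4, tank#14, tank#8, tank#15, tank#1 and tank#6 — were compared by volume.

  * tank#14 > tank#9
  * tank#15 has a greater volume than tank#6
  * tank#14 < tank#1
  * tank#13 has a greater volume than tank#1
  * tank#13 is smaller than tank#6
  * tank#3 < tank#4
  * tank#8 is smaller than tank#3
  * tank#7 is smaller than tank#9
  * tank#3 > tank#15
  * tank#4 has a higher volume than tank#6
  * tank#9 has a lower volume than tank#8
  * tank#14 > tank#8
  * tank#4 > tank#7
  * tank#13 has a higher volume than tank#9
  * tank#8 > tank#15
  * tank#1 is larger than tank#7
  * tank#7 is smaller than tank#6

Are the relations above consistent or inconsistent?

We have tank#8 < tank#14 stated directly, yet also tank#14 < tank#1 < tank#13 < tank#6 < tank#15 < tank#8 by chaining the others — so tank#14 < tank#8. Contradiction.

inconsistent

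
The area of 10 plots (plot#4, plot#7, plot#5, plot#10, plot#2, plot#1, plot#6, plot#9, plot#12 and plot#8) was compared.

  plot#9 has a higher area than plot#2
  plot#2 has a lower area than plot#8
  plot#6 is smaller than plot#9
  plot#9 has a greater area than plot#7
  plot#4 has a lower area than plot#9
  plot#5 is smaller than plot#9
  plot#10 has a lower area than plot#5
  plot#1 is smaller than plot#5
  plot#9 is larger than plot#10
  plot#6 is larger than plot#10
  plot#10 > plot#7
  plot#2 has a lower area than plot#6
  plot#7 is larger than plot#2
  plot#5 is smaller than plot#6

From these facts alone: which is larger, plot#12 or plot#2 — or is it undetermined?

undetermined

Following every chain through plot#2: above plot#2 we get plot#8, plot#7, plot#10, plot#5, plot#6, plot#9.
plot#12 is not reached, and no chain runs the other way from plot#12 to plot#2.
So the given relations leave the order of plot#2 and plot#12 undetermined.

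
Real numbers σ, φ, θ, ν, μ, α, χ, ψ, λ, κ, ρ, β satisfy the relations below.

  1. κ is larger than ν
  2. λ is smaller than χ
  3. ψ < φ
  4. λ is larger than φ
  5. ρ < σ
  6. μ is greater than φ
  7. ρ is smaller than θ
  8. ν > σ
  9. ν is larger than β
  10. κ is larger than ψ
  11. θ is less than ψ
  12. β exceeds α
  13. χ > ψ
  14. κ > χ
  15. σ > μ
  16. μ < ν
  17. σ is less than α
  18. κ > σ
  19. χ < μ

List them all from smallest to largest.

ρ < θ < ψ < φ < λ < χ < μ < σ < α < β < ν < κ

Each adjacent pair is fixed by a given relation: ρ < θ; θ < ψ; ψ < φ; φ < λ; λ < χ; χ < μ; μ < σ; σ < α; α < β; β < ν; ν < κ. Chaining them end to end gives the full order.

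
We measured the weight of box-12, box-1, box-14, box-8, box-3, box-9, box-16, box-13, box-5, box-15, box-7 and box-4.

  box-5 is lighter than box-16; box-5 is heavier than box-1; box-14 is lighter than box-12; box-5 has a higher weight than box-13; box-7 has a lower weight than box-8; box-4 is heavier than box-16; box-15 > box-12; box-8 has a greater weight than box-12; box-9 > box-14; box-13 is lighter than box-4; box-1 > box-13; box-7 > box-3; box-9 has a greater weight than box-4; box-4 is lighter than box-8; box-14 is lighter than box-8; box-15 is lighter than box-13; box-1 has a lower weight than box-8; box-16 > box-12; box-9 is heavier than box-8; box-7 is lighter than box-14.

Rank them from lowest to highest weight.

box-3 < box-7 < box-14 < box-12 < box-15 < box-13 < box-1 < box-5 < box-16 < box-4 < box-8 < box-9

Nothing is placed below box-3, so it is least; from there box-3 < box-7; box-7 < box-14; box-14 < box-12; box-12 < box-15; box-15 < box-13; box-13 < box-1; box-1 < box-5; box-5 < box-16; box-16 < box-4; box-4 < box-8; box-8 < box-9, each given directly.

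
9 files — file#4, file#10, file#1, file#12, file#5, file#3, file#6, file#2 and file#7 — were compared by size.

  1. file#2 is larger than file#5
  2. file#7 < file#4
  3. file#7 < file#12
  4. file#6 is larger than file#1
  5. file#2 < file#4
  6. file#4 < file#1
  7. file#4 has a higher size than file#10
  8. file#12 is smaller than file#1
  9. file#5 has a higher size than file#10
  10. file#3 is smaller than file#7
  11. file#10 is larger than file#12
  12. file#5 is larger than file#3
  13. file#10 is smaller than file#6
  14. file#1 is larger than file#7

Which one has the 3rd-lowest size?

file#12

The consecutive relations fix a unique order: file#3 < file#7 < file#12 < file#10 < file#5 < file#2 < file#4 < file#1 < file#6.
The 3rd smallest is file#12.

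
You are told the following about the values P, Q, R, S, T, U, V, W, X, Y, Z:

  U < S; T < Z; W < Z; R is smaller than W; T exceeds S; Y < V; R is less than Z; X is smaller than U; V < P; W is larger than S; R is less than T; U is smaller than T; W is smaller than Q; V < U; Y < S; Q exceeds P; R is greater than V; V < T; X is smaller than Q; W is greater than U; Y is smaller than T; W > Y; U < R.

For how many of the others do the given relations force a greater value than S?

4

Directly above S: W, T.
One step further: Q, Z (4 so far).
Nothing else is reachable above S; 4 in all.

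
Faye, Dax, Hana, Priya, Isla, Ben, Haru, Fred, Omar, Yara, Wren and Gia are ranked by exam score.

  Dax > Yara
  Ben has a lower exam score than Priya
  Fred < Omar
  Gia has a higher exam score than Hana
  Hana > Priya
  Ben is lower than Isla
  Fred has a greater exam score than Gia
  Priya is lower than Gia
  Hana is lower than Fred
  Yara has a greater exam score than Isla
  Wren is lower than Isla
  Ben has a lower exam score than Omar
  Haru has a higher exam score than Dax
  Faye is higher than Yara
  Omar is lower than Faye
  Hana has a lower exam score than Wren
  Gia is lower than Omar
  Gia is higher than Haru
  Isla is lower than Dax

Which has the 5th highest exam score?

Chaining the given pairs: Ben < Priya < Hana < Wren < Isla < Yara < Dax < Haru < Gia < Fred < Omar < Faye.
Counting 5 from the largest end gives Haru.

Haru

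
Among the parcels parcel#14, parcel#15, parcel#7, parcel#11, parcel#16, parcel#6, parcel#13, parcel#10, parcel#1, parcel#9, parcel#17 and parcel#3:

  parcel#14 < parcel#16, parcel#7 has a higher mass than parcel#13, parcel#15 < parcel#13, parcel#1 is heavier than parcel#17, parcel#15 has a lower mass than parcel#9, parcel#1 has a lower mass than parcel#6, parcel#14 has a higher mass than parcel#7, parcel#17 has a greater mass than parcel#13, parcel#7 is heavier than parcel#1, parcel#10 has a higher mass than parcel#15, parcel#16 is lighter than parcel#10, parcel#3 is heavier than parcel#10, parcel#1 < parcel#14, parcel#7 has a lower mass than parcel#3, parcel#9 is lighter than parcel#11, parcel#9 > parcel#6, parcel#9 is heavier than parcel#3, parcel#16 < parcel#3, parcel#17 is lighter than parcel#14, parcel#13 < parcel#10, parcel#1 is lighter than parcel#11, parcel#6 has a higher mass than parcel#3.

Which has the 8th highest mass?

parcel#7

The consecutive relations fix a unique order: parcel#15 < parcel#13 < parcel#17 < parcel#1 < parcel#7 < parcel#14 < parcel#16 < parcel#10 < parcel#3 < parcel#6 < parcel#9 < parcel#11.
Counting 8 from the largest end gives parcel#7.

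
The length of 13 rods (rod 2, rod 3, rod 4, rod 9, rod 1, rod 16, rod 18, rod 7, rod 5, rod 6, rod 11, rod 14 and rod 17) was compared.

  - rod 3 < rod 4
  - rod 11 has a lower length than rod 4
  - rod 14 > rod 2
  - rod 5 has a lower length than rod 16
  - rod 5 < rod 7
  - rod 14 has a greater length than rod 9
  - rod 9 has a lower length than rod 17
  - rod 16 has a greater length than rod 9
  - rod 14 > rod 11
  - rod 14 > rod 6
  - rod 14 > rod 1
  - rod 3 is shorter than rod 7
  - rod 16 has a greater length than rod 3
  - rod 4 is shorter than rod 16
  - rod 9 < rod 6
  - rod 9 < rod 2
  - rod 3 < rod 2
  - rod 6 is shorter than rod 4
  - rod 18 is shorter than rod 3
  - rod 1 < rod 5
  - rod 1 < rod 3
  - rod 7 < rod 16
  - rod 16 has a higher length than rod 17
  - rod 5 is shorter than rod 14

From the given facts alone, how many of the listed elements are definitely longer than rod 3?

From rod 3 the given relations immediately reach rod 2, rod 7, rod 4, rod 16.
From those, rod 14 — 5 in total.
Nothing else is reachable above rod 3; 5 in all.

5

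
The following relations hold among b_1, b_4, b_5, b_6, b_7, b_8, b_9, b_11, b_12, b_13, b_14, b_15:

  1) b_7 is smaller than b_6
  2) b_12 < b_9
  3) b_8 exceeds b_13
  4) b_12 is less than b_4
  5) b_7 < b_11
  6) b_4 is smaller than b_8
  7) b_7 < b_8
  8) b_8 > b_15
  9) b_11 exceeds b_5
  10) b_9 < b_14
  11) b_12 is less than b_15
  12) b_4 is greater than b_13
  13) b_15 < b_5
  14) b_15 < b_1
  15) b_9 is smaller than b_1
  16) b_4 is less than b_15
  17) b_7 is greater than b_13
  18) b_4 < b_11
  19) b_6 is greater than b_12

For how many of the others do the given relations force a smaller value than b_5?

From b_5 the given relations immediately reach b_15.
From those, b_12, b_4 — 3 in total.
From those, b_13 — 4 in total.
No other element is forced below b_5 by the given relations, so the count is 4.

4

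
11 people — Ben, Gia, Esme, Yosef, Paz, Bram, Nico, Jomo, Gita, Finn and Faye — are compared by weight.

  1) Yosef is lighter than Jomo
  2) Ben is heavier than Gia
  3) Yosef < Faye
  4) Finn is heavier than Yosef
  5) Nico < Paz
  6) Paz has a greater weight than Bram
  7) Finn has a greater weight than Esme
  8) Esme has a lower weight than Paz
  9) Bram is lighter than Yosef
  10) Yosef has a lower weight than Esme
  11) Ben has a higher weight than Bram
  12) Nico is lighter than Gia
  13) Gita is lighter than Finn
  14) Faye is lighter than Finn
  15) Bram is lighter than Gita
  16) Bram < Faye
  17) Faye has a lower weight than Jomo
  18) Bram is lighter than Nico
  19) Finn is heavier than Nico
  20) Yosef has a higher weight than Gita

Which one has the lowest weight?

Gita is not least since Bram < Gita; Nico is not least since Bram < Nico; Yosef is not least since Gita < Yosef; Gia is not least since Nico < Gia; Ben is not least since Bram < Ben; Faye is not least since Yosef < Faye; Esme is not least since Yosef < Esme; Jomo is not least since Faye < Jomo; Paz is not least since Esme < Paz; Finn is not least since Yosef < Finn.
Only Bram has nothing below it, so Bram is the lowest weight.

Bram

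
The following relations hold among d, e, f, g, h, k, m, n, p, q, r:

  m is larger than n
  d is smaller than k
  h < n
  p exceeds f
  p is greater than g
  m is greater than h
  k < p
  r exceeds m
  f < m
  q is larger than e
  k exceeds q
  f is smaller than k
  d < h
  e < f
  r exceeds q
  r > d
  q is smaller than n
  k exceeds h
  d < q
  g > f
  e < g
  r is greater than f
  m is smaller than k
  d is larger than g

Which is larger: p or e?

p

e < f < g < d < q < n < m < k < p, by transitivity through f, g, d, q, n, m, k.
So e < p; p is the larger of the two.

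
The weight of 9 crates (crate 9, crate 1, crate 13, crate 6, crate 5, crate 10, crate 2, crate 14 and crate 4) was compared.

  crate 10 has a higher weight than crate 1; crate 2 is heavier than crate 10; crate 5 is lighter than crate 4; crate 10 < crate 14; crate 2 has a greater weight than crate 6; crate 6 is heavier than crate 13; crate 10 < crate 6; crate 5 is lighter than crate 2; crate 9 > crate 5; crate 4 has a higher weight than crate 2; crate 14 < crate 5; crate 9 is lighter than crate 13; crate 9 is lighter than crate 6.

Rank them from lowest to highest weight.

crate 1 < crate 10 < crate 14 < crate 5 < crate 9 < crate 13 < crate 6 < crate 2 < crate 4

Each adjacent pair is fixed by a given relation: crate 1 < crate 10; crate 10 < crate 14; crate 14 < crate 5; crate 5 < crate 9; crate 9 < crate 13; crate 13 < crate 6; crate 6 < crate 2; crate 2 < crate 4. Chaining them end to end gives the full order.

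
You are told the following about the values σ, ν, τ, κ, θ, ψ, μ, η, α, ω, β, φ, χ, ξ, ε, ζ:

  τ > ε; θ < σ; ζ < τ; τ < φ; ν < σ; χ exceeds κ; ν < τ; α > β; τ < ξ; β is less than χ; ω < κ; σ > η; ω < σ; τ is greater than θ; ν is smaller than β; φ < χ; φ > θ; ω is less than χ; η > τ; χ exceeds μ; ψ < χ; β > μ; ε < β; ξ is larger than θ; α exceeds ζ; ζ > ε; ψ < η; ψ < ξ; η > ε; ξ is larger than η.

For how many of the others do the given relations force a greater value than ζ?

The elements the relations force above ζ are τ, α, η, σ, φ, χ, ξ — no chain reaches any other.
That is 7.

7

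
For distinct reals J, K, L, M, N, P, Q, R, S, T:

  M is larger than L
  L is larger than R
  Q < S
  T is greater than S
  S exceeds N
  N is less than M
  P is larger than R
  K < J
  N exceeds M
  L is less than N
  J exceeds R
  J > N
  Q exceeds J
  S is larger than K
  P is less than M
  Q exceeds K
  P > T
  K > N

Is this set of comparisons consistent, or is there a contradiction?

inconsistent

Chaining the given relations yields N < K < J < Q < S < T < P < M, so N < M. But one relation states M < N. These cannot both hold.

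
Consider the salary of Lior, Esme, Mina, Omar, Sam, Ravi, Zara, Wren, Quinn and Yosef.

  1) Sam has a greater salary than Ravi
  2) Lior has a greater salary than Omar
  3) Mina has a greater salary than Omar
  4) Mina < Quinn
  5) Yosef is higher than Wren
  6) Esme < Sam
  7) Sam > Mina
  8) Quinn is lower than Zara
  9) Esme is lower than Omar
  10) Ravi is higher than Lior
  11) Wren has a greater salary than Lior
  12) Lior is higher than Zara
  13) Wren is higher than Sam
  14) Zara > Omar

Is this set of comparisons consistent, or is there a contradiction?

The single ordering Esme < Omar < Mina < Quinn < Zara < Lior < Ravi < Sam < Wren < Yosef satisfies every listed relation, so no contradiction arises.

consistent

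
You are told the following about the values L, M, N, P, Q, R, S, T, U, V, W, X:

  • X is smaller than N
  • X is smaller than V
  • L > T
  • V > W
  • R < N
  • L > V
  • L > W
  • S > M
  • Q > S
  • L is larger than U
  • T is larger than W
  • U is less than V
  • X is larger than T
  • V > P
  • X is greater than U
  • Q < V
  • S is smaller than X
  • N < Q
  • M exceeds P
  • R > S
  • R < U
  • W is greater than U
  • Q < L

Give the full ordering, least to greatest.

P < M < S < R < U < W < T < X < N < Q < V < L

Nothing is placed below P, so it is least; from there P < M; M < S; S < R; R < U; U < W; W < T; T < X; X < N; N < Q; Q < V; V < L, each given directly.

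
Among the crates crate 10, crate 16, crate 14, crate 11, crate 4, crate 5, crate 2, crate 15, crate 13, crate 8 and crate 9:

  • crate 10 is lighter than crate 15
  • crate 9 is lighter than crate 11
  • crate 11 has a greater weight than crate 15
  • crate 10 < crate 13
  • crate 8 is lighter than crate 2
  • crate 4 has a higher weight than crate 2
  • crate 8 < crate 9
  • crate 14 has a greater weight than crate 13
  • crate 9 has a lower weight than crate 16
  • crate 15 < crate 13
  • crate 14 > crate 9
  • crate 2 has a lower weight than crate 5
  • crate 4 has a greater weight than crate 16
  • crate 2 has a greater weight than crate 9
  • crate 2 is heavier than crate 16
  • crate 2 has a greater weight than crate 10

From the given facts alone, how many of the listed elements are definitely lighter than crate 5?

5

Directly below crate 5: crate 2.
One step further: crate 8, crate 9, crate 10, crate 16 (5 so far).
No other element is forced below crate 5 by the given relations, so the count is 5.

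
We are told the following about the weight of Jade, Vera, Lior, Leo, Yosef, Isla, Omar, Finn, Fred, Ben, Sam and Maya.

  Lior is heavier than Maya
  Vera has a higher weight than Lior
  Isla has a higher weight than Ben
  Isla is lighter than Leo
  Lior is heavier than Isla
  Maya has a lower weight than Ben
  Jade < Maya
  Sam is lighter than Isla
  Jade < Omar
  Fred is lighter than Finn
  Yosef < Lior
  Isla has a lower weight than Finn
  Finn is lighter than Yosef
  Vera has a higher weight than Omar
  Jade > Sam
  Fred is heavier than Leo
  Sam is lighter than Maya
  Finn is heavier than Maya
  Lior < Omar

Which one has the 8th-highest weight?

The consecutive relations fix a unique order: Sam < Jade < Maya < Ben < Isla < Leo < Fred < Finn < Yosef < Lior < Omar < Vera.
The 8th largest is Isla.

Isla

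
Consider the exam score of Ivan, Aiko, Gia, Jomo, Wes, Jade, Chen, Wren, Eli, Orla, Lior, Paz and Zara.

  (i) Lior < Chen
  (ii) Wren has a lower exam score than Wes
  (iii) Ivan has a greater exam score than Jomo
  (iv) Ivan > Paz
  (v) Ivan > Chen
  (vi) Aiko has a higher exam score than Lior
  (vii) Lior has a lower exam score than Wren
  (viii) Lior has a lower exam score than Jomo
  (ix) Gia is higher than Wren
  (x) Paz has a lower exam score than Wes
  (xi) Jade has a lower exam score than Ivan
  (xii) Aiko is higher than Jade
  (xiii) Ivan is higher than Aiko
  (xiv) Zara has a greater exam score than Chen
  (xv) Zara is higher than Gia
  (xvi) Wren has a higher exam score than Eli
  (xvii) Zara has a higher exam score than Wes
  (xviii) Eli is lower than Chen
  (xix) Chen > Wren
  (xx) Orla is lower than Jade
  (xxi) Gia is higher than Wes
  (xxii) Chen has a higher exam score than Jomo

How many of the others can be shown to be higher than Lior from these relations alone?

8

Directly above Lior: Jomo, Aiko, Wren, Chen.
One step further: Wes, Gia, Ivan, Zara (8 so far).
No other element is forced above Lior by the given relations, so the count is 8.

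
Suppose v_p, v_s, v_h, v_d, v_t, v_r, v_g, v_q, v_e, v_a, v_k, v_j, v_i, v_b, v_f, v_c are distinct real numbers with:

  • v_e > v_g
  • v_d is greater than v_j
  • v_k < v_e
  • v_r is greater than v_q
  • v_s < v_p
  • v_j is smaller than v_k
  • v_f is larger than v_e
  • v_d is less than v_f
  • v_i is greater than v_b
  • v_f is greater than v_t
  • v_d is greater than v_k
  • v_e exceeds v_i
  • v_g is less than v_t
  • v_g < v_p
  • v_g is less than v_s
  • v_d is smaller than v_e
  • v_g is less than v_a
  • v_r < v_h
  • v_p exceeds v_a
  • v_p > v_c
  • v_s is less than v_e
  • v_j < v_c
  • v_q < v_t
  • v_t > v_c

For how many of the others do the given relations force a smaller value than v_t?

4

The elements the relations force below v_t are v_q, v_g, v_j, v_c — no chain reaches any other.
That is 4.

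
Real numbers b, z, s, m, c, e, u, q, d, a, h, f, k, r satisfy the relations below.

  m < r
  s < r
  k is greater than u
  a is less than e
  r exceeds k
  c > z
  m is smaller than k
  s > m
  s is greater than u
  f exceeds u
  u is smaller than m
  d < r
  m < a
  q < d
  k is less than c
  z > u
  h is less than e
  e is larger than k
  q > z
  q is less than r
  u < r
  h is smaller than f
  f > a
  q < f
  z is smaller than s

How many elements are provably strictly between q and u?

1

Chaining upward from u reaches: z, m, a, s, k, e, f, d, c, r.
Chaining downward from q reaches: z.
Strictly between u and q are those in both lists: z — 1 element.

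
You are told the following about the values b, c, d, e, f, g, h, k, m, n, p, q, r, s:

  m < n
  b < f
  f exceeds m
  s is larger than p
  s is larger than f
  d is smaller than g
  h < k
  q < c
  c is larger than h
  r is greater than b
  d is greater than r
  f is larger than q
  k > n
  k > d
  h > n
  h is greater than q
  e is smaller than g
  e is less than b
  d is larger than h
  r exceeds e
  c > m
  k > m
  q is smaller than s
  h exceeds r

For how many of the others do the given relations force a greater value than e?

The elements the relations force above e are b, r, h, d, g, c, k, f, s — no chain reaches any other.
That is 9.

9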